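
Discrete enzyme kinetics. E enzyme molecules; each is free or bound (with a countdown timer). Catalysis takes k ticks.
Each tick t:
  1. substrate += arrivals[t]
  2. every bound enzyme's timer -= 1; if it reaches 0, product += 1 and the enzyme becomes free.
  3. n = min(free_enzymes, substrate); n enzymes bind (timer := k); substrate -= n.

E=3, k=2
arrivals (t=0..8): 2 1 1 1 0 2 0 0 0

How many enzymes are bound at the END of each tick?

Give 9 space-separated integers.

Answer: 2 3 2 2 1 2 2 0 0

Derivation:
t=0: arr=2 -> substrate=0 bound=2 product=0
t=1: arr=1 -> substrate=0 bound=3 product=0
t=2: arr=1 -> substrate=0 bound=2 product=2
t=3: arr=1 -> substrate=0 bound=2 product=3
t=4: arr=0 -> substrate=0 bound=1 product=4
t=5: arr=2 -> substrate=0 bound=2 product=5
t=6: arr=0 -> substrate=0 bound=2 product=5
t=7: arr=0 -> substrate=0 bound=0 product=7
t=8: arr=0 -> substrate=0 bound=0 product=7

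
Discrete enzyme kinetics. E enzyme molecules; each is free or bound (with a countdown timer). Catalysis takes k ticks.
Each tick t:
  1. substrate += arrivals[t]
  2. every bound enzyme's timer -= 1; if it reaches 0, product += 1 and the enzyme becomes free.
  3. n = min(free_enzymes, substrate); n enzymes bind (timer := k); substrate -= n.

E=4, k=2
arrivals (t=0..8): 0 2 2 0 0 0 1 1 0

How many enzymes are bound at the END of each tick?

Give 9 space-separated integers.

t=0: arr=0 -> substrate=0 bound=0 product=0
t=1: arr=2 -> substrate=0 bound=2 product=0
t=2: arr=2 -> substrate=0 bound=4 product=0
t=3: arr=0 -> substrate=0 bound=2 product=2
t=4: arr=0 -> substrate=0 bound=0 product=4
t=5: arr=0 -> substrate=0 bound=0 product=4
t=6: arr=1 -> substrate=0 bound=1 product=4
t=7: arr=1 -> substrate=0 bound=2 product=4
t=8: arr=0 -> substrate=0 bound=1 product=5

Answer: 0 2 4 2 0 0 1 2 1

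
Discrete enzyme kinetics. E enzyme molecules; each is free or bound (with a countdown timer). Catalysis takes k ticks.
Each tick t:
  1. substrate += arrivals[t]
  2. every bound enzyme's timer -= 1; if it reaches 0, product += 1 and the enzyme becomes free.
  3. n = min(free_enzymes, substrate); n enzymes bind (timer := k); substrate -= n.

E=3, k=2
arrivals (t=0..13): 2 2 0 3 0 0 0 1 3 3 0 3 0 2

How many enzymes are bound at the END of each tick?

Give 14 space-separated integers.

Answer: 2 3 2 3 3 1 0 1 3 3 3 3 3 3

Derivation:
t=0: arr=2 -> substrate=0 bound=2 product=0
t=1: arr=2 -> substrate=1 bound=3 product=0
t=2: arr=0 -> substrate=0 bound=2 product=2
t=3: arr=3 -> substrate=1 bound=3 product=3
t=4: arr=0 -> substrate=0 bound=3 product=4
t=5: arr=0 -> substrate=0 bound=1 product=6
t=6: arr=0 -> substrate=0 bound=0 product=7
t=7: arr=1 -> substrate=0 bound=1 product=7
t=8: arr=3 -> substrate=1 bound=3 product=7
t=9: arr=3 -> substrate=3 bound=3 product=8
t=10: arr=0 -> substrate=1 bound=3 product=10
t=11: arr=3 -> substrate=3 bound=3 product=11
t=12: arr=0 -> substrate=1 bound=3 product=13
t=13: arr=2 -> substrate=2 bound=3 product=14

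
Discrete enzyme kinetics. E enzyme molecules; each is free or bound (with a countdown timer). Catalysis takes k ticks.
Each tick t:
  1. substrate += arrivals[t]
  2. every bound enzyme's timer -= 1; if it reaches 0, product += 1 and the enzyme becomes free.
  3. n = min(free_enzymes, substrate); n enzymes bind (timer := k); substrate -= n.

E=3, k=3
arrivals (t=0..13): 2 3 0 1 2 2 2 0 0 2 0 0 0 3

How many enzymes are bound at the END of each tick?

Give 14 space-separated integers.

Answer: 2 3 3 3 3 3 3 3 3 3 3 3 3 3

Derivation:
t=0: arr=2 -> substrate=0 bound=2 product=0
t=1: arr=3 -> substrate=2 bound=3 product=0
t=2: arr=0 -> substrate=2 bound=3 product=0
t=3: arr=1 -> substrate=1 bound=3 product=2
t=4: arr=2 -> substrate=2 bound=3 product=3
t=5: arr=2 -> substrate=4 bound=3 product=3
t=6: arr=2 -> substrate=4 bound=3 product=5
t=7: arr=0 -> substrate=3 bound=3 product=6
t=8: arr=0 -> substrate=3 bound=3 product=6
t=9: arr=2 -> substrate=3 bound=3 product=8
t=10: arr=0 -> substrate=2 bound=3 product=9
t=11: arr=0 -> substrate=2 bound=3 product=9
t=12: arr=0 -> substrate=0 bound=3 product=11
t=13: arr=3 -> substrate=2 bound=3 product=12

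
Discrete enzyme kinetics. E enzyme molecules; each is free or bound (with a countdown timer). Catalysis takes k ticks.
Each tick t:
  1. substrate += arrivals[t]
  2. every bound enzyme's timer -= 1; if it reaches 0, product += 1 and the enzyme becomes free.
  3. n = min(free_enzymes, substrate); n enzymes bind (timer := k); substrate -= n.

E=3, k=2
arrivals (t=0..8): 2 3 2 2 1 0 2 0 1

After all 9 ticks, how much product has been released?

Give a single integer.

t=0: arr=2 -> substrate=0 bound=2 product=0
t=1: arr=3 -> substrate=2 bound=3 product=0
t=2: arr=2 -> substrate=2 bound=3 product=2
t=3: arr=2 -> substrate=3 bound=3 product=3
t=4: arr=1 -> substrate=2 bound=3 product=5
t=5: arr=0 -> substrate=1 bound=3 product=6
t=6: arr=2 -> substrate=1 bound=3 product=8
t=7: arr=0 -> substrate=0 bound=3 product=9
t=8: arr=1 -> substrate=0 bound=2 product=11

Answer: 11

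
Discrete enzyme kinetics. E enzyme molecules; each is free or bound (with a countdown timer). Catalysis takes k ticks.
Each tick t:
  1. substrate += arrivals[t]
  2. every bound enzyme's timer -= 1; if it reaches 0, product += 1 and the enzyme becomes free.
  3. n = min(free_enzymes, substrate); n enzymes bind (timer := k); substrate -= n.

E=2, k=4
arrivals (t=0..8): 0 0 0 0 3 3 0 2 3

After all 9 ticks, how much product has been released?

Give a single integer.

Answer: 2

Derivation:
t=0: arr=0 -> substrate=0 bound=0 product=0
t=1: arr=0 -> substrate=0 bound=0 product=0
t=2: arr=0 -> substrate=0 bound=0 product=0
t=3: arr=0 -> substrate=0 bound=0 product=0
t=4: arr=3 -> substrate=1 bound=2 product=0
t=5: arr=3 -> substrate=4 bound=2 product=0
t=6: arr=0 -> substrate=4 bound=2 product=0
t=7: arr=2 -> substrate=6 bound=2 product=0
t=8: arr=3 -> substrate=7 bound=2 product=2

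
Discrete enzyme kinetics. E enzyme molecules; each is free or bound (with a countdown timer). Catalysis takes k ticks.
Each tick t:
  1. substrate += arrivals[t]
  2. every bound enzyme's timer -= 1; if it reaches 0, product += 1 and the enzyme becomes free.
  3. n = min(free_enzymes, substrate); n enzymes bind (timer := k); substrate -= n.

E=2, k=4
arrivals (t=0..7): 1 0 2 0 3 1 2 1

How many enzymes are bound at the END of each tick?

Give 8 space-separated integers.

Answer: 1 1 2 2 2 2 2 2

Derivation:
t=0: arr=1 -> substrate=0 bound=1 product=0
t=1: arr=0 -> substrate=0 bound=1 product=0
t=2: arr=2 -> substrate=1 bound=2 product=0
t=3: arr=0 -> substrate=1 bound=2 product=0
t=4: arr=3 -> substrate=3 bound=2 product=1
t=5: arr=1 -> substrate=4 bound=2 product=1
t=6: arr=2 -> substrate=5 bound=2 product=2
t=7: arr=1 -> substrate=6 bound=2 product=2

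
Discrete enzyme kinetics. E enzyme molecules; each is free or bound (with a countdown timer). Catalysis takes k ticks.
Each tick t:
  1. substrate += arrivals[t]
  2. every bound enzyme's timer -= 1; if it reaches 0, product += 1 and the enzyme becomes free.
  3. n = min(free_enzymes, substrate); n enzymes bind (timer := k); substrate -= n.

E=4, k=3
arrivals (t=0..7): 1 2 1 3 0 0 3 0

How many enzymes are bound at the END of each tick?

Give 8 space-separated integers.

Answer: 1 3 4 4 4 3 4 3

Derivation:
t=0: arr=1 -> substrate=0 bound=1 product=0
t=1: arr=2 -> substrate=0 bound=3 product=0
t=2: arr=1 -> substrate=0 bound=4 product=0
t=3: arr=3 -> substrate=2 bound=4 product=1
t=4: arr=0 -> substrate=0 bound=4 product=3
t=5: arr=0 -> substrate=0 bound=3 product=4
t=6: arr=3 -> substrate=1 bound=4 product=5
t=7: arr=0 -> substrate=0 bound=3 product=7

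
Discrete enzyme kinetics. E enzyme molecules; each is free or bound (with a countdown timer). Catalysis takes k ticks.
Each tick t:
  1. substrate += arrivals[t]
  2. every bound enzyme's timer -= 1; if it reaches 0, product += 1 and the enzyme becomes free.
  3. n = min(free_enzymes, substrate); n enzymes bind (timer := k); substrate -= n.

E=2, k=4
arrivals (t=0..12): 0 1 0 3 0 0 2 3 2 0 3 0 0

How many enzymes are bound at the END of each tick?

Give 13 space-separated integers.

Answer: 0 1 1 2 2 2 2 2 2 2 2 2 2

Derivation:
t=0: arr=0 -> substrate=0 bound=0 product=0
t=1: arr=1 -> substrate=0 bound=1 product=0
t=2: arr=0 -> substrate=0 bound=1 product=0
t=3: arr=3 -> substrate=2 bound=2 product=0
t=4: arr=0 -> substrate=2 bound=2 product=0
t=5: arr=0 -> substrate=1 bound=2 product=1
t=6: arr=2 -> substrate=3 bound=2 product=1
t=7: arr=3 -> substrate=5 bound=2 product=2
t=8: arr=2 -> substrate=7 bound=2 product=2
t=9: arr=0 -> substrate=6 bound=2 product=3
t=10: arr=3 -> substrate=9 bound=2 product=3
t=11: arr=0 -> substrate=8 bound=2 product=4
t=12: arr=0 -> substrate=8 bound=2 product=4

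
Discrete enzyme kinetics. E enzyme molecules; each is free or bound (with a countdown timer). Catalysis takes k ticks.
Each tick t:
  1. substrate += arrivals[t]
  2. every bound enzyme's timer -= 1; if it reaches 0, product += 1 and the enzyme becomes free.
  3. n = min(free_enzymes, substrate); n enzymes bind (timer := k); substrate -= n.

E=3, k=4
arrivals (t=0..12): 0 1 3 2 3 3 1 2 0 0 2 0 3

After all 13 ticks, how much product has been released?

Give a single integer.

t=0: arr=0 -> substrate=0 bound=0 product=0
t=1: arr=1 -> substrate=0 bound=1 product=0
t=2: arr=3 -> substrate=1 bound=3 product=0
t=3: arr=2 -> substrate=3 bound=3 product=0
t=4: arr=3 -> substrate=6 bound=3 product=0
t=5: arr=3 -> substrate=8 bound=3 product=1
t=6: arr=1 -> substrate=7 bound=3 product=3
t=7: arr=2 -> substrate=9 bound=3 product=3
t=8: arr=0 -> substrate=9 bound=3 product=3
t=9: arr=0 -> substrate=8 bound=3 product=4
t=10: arr=2 -> substrate=8 bound=3 product=6
t=11: arr=0 -> substrate=8 bound=3 product=6
t=12: arr=3 -> substrate=11 bound=3 product=6

Answer: 6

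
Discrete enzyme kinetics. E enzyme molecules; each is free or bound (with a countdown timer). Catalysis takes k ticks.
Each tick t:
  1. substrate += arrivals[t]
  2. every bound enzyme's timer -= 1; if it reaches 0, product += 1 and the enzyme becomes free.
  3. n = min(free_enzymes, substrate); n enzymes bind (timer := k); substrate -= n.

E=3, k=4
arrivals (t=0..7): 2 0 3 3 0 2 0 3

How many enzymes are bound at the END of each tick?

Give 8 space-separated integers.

Answer: 2 2 3 3 3 3 3 3

Derivation:
t=0: arr=2 -> substrate=0 bound=2 product=0
t=1: arr=0 -> substrate=0 bound=2 product=0
t=2: arr=3 -> substrate=2 bound=3 product=0
t=3: arr=3 -> substrate=5 bound=3 product=0
t=4: arr=0 -> substrate=3 bound=3 product=2
t=5: arr=2 -> substrate=5 bound=3 product=2
t=6: arr=0 -> substrate=4 bound=3 product=3
t=7: arr=3 -> substrate=7 bound=3 product=3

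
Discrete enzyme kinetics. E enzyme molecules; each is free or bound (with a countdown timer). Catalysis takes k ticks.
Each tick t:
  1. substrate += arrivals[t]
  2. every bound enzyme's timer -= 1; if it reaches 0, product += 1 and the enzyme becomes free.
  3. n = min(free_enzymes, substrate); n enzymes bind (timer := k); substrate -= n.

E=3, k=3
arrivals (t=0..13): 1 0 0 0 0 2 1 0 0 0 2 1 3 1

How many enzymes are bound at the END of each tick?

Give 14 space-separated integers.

Answer: 1 1 1 0 0 2 3 3 1 0 2 3 3 3

Derivation:
t=0: arr=1 -> substrate=0 bound=1 product=0
t=1: arr=0 -> substrate=0 bound=1 product=0
t=2: arr=0 -> substrate=0 bound=1 product=0
t=3: arr=0 -> substrate=0 bound=0 product=1
t=4: arr=0 -> substrate=0 bound=0 product=1
t=5: arr=2 -> substrate=0 bound=2 product=1
t=6: arr=1 -> substrate=0 bound=3 product=1
t=7: arr=0 -> substrate=0 bound=3 product=1
t=8: arr=0 -> substrate=0 bound=1 product=3
t=9: arr=0 -> substrate=0 bound=0 product=4
t=10: arr=2 -> substrate=0 bound=2 product=4
t=11: arr=1 -> substrate=0 bound=3 product=4
t=12: arr=3 -> substrate=3 bound=3 product=4
t=13: arr=1 -> substrate=2 bound=3 product=6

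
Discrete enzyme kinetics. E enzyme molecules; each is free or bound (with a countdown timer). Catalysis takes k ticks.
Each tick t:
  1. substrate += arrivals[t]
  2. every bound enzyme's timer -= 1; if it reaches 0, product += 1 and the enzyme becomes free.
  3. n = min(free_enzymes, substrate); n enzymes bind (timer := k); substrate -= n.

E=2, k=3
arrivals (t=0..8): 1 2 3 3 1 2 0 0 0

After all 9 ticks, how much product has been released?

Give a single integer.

Answer: 4

Derivation:
t=0: arr=1 -> substrate=0 bound=1 product=0
t=1: arr=2 -> substrate=1 bound=2 product=0
t=2: arr=3 -> substrate=4 bound=2 product=0
t=3: arr=3 -> substrate=6 bound=2 product=1
t=4: arr=1 -> substrate=6 bound=2 product=2
t=5: arr=2 -> substrate=8 bound=2 product=2
t=6: arr=0 -> substrate=7 bound=2 product=3
t=7: arr=0 -> substrate=6 bound=2 product=4
t=8: arr=0 -> substrate=6 bound=2 product=4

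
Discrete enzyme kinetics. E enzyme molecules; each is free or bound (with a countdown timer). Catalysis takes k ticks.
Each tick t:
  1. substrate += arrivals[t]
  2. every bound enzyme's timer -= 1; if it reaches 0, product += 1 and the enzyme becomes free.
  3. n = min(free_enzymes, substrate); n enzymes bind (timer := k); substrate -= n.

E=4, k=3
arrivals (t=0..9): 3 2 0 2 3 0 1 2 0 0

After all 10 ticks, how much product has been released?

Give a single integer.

Answer: 11

Derivation:
t=0: arr=3 -> substrate=0 bound=3 product=0
t=1: arr=2 -> substrate=1 bound=4 product=0
t=2: arr=0 -> substrate=1 bound=4 product=0
t=3: arr=2 -> substrate=0 bound=4 product=3
t=4: arr=3 -> substrate=2 bound=4 product=4
t=5: arr=0 -> substrate=2 bound=4 product=4
t=6: arr=1 -> substrate=0 bound=4 product=7
t=7: arr=2 -> substrate=1 bound=4 product=8
t=8: arr=0 -> substrate=1 bound=4 product=8
t=9: arr=0 -> substrate=0 bound=2 product=11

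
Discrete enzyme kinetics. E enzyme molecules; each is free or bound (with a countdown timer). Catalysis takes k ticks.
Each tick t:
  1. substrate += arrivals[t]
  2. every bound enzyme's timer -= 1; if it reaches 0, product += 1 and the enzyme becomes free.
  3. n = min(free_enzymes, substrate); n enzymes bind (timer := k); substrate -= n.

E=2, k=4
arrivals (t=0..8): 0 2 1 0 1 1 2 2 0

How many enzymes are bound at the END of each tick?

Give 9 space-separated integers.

Answer: 0 2 2 2 2 2 2 2 2

Derivation:
t=0: arr=0 -> substrate=0 bound=0 product=0
t=1: arr=2 -> substrate=0 bound=2 product=0
t=2: arr=1 -> substrate=1 bound=2 product=0
t=3: arr=0 -> substrate=1 bound=2 product=0
t=4: arr=1 -> substrate=2 bound=2 product=0
t=5: arr=1 -> substrate=1 bound=2 product=2
t=6: arr=2 -> substrate=3 bound=2 product=2
t=7: arr=2 -> substrate=5 bound=2 product=2
t=8: arr=0 -> substrate=5 bound=2 product=2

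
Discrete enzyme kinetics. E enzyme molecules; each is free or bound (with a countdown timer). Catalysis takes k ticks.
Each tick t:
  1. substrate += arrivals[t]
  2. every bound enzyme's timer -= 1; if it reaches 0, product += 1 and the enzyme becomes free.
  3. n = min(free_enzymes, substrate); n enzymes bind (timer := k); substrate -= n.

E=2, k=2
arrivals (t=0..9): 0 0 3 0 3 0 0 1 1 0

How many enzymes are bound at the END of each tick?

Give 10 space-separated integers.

t=0: arr=0 -> substrate=0 bound=0 product=0
t=1: arr=0 -> substrate=0 bound=0 product=0
t=2: arr=3 -> substrate=1 bound=2 product=0
t=3: arr=0 -> substrate=1 bound=2 product=0
t=4: arr=3 -> substrate=2 bound=2 product=2
t=5: arr=0 -> substrate=2 bound=2 product=2
t=6: arr=0 -> substrate=0 bound=2 product=4
t=7: arr=1 -> substrate=1 bound=2 product=4
t=8: arr=1 -> substrate=0 bound=2 product=6
t=9: arr=0 -> substrate=0 bound=2 product=6

Answer: 0 0 2 2 2 2 2 2 2 2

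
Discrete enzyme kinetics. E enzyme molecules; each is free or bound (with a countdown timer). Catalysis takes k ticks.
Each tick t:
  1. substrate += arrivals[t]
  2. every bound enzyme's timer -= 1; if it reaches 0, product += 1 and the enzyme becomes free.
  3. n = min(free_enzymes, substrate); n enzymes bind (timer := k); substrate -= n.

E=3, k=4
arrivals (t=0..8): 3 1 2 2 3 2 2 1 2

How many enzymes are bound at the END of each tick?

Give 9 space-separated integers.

Answer: 3 3 3 3 3 3 3 3 3

Derivation:
t=0: arr=3 -> substrate=0 bound=3 product=0
t=1: arr=1 -> substrate=1 bound=3 product=0
t=2: arr=2 -> substrate=3 bound=3 product=0
t=3: arr=2 -> substrate=5 bound=3 product=0
t=4: arr=3 -> substrate=5 bound=3 product=3
t=5: arr=2 -> substrate=7 bound=3 product=3
t=6: arr=2 -> substrate=9 bound=3 product=3
t=7: arr=1 -> substrate=10 bound=3 product=3
t=8: arr=2 -> substrate=9 bound=3 product=6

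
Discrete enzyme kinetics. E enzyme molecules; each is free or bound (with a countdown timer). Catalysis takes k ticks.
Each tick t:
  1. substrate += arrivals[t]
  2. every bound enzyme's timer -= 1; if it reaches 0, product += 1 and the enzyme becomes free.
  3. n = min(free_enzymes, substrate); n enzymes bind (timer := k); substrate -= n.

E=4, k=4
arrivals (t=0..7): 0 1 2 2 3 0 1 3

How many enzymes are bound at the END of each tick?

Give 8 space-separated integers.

Answer: 0 1 3 4 4 4 4 4

Derivation:
t=0: arr=0 -> substrate=0 bound=0 product=0
t=1: arr=1 -> substrate=0 bound=1 product=0
t=2: arr=2 -> substrate=0 bound=3 product=0
t=3: arr=2 -> substrate=1 bound=4 product=0
t=4: arr=3 -> substrate=4 bound=4 product=0
t=5: arr=0 -> substrate=3 bound=4 product=1
t=6: arr=1 -> substrate=2 bound=4 product=3
t=7: arr=3 -> substrate=4 bound=4 product=4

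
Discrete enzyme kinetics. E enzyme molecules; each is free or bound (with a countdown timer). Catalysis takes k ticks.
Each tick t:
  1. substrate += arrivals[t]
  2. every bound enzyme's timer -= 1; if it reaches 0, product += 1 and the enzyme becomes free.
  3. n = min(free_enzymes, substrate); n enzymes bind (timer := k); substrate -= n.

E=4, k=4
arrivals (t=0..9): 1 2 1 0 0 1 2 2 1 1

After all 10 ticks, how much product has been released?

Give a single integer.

t=0: arr=1 -> substrate=0 bound=1 product=0
t=1: arr=2 -> substrate=0 bound=3 product=0
t=2: arr=1 -> substrate=0 bound=4 product=0
t=3: arr=0 -> substrate=0 bound=4 product=0
t=4: arr=0 -> substrate=0 bound=3 product=1
t=5: arr=1 -> substrate=0 bound=2 product=3
t=6: arr=2 -> substrate=0 bound=3 product=4
t=7: arr=2 -> substrate=1 bound=4 product=4
t=8: arr=1 -> substrate=2 bound=4 product=4
t=9: arr=1 -> substrate=2 bound=4 product=5

Answer: 5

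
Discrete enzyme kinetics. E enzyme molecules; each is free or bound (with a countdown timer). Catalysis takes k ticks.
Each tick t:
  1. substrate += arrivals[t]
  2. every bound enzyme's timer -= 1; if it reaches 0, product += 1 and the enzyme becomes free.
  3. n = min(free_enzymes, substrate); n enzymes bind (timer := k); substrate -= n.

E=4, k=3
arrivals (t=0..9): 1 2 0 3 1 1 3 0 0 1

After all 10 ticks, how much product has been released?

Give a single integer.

Answer: 9

Derivation:
t=0: arr=1 -> substrate=0 bound=1 product=0
t=1: arr=2 -> substrate=0 bound=3 product=0
t=2: arr=0 -> substrate=0 bound=3 product=0
t=3: arr=3 -> substrate=1 bound=4 product=1
t=4: arr=1 -> substrate=0 bound=4 product=3
t=5: arr=1 -> substrate=1 bound=4 product=3
t=6: arr=3 -> substrate=2 bound=4 product=5
t=7: arr=0 -> substrate=0 bound=4 product=7
t=8: arr=0 -> substrate=0 bound=4 product=7
t=9: arr=1 -> substrate=0 bound=3 product=9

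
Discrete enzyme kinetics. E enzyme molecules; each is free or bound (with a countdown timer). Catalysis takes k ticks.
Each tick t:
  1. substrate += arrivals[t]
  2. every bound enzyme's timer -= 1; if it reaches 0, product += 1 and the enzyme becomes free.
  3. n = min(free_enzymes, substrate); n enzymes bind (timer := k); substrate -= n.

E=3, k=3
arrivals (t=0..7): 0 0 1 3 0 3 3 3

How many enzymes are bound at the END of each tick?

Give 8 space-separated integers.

Answer: 0 0 1 3 3 3 3 3

Derivation:
t=0: arr=0 -> substrate=0 bound=0 product=0
t=1: arr=0 -> substrate=0 bound=0 product=0
t=2: arr=1 -> substrate=0 bound=1 product=0
t=3: arr=3 -> substrate=1 bound=3 product=0
t=4: arr=0 -> substrate=1 bound=3 product=0
t=5: arr=3 -> substrate=3 bound=3 product=1
t=6: arr=3 -> substrate=4 bound=3 product=3
t=7: arr=3 -> substrate=7 bound=3 product=3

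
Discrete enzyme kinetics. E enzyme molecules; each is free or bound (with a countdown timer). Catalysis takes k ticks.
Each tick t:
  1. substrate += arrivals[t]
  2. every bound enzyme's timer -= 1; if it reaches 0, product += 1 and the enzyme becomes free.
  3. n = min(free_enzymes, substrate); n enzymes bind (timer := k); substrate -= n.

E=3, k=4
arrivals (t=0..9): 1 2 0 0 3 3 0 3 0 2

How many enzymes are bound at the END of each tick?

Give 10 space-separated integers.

t=0: arr=1 -> substrate=0 bound=1 product=0
t=1: arr=2 -> substrate=0 bound=3 product=0
t=2: arr=0 -> substrate=0 bound=3 product=0
t=3: arr=0 -> substrate=0 bound=3 product=0
t=4: arr=3 -> substrate=2 bound=3 product=1
t=5: arr=3 -> substrate=3 bound=3 product=3
t=6: arr=0 -> substrate=3 bound=3 product=3
t=7: arr=3 -> substrate=6 bound=3 product=3
t=8: arr=0 -> substrate=5 bound=3 product=4
t=9: arr=2 -> substrate=5 bound=3 product=6

Answer: 1 3 3 3 3 3 3 3 3 3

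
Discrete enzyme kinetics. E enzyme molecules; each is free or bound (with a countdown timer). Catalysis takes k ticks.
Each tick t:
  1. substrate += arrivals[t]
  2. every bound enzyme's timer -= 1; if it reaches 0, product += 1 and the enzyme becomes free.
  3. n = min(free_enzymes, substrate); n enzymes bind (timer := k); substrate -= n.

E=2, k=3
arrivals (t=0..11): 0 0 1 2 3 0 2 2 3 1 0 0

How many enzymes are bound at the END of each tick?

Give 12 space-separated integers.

Answer: 0 0 1 2 2 2 2 2 2 2 2 2

Derivation:
t=0: arr=0 -> substrate=0 bound=0 product=0
t=1: arr=0 -> substrate=0 bound=0 product=0
t=2: arr=1 -> substrate=0 bound=1 product=0
t=3: arr=2 -> substrate=1 bound=2 product=0
t=4: arr=3 -> substrate=4 bound=2 product=0
t=5: arr=0 -> substrate=3 bound=2 product=1
t=6: arr=2 -> substrate=4 bound=2 product=2
t=7: arr=2 -> substrate=6 bound=2 product=2
t=8: arr=3 -> substrate=8 bound=2 product=3
t=9: arr=1 -> substrate=8 bound=2 product=4
t=10: arr=0 -> substrate=8 bound=2 product=4
t=11: arr=0 -> substrate=7 bound=2 product=5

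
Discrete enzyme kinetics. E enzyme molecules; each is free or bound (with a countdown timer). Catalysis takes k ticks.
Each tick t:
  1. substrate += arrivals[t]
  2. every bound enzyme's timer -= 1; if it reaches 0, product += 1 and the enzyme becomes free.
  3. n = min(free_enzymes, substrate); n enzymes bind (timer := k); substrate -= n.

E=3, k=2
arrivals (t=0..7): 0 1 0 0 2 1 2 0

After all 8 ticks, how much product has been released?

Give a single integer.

Answer: 4

Derivation:
t=0: arr=0 -> substrate=0 bound=0 product=0
t=1: arr=1 -> substrate=0 bound=1 product=0
t=2: arr=0 -> substrate=0 bound=1 product=0
t=3: arr=0 -> substrate=0 bound=0 product=1
t=4: arr=2 -> substrate=0 bound=2 product=1
t=5: arr=1 -> substrate=0 bound=3 product=1
t=6: arr=2 -> substrate=0 bound=3 product=3
t=7: arr=0 -> substrate=0 bound=2 product=4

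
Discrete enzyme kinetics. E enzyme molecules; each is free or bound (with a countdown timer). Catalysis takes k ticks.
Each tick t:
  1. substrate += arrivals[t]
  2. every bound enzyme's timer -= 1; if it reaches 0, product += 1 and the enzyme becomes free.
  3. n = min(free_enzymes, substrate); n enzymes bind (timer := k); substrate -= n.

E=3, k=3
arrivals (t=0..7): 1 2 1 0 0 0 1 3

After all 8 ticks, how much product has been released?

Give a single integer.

t=0: arr=1 -> substrate=0 bound=1 product=0
t=1: arr=2 -> substrate=0 bound=3 product=0
t=2: arr=1 -> substrate=1 bound=3 product=0
t=3: arr=0 -> substrate=0 bound=3 product=1
t=4: arr=0 -> substrate=0 bound=1 product=3
t=5: arr=0 -> substrate=0 bound=1 product=3
t=6: arr=1 -> substrate=0 bound=1 product=4
t=7: arr=3 -> substrate=1 bound=3 product=4

Answer: 4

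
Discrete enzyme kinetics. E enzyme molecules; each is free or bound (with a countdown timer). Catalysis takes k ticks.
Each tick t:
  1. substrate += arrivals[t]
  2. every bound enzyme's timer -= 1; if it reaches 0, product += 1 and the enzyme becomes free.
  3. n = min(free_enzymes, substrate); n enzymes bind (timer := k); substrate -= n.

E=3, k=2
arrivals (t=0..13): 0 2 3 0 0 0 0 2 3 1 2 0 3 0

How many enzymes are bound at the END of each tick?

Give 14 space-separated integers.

t=0: arr=0 -> substrate=0 bound=0 product=0
t=1: arr=2 -> substrate=0 bound=2 product=0
t=2: arr=3 -> substrate=2 bound=3 product=0
t=3: arr=0 -> substrate=0 bound=3 product=2
t=4: arr=0 -> substrate=0 bound=2 product=3
t=5: arr=0 -> substrate=0 bound=0 product=5
t=6: arr=0 -> substrate=0 bound=0 product=5
t=7: arr=2 -> substrate=0 bound=2 product=5
t=8: arr=3 -> substrate=2 bound=3 product=5
t=9: arr=1 -> substrate=1 bound=3 product=7
t=10: arr=2 -> substrate=2 bound=3 product=8
t=11: arr=0 -> substrate=0 bound=3 product=10
t=12: arr=3 -> substrate=2 bound=3 product=11
t=13: arr=0 -> substrate=0 bound=3 product=13

Answer: 0 2 3 3 2 0 0 2 3 3 3 3 3 3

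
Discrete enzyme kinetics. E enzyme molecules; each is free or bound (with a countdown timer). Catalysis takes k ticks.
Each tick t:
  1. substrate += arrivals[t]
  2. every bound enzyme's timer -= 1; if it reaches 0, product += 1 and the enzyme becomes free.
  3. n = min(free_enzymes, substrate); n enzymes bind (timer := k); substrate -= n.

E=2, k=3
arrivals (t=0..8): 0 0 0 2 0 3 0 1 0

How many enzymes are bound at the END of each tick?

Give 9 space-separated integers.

t=0: arr=0 -> substrate=0 bound=0 product=0
t=1: arr=0 -> substrate=0 bound=0 product=0
t=2: arr=0 -> substrate=0 bound=0 product=0
t=3: arr=2 -> substrate=0 bound=2 product=0
t=4: arr=0 -> substrate=0 bound=2 product=0
t=5: arr=3 -> substrate=3 bound=2 product=0
t=6: arr=0 -> substrate=1 bound=2 product=2
t=7: arr=1 -> substrate=2 bound=2 product=2
t=8: arr=0 -> substrate=2 bound=2 product=2

Answer: 0 0 0 2 2 2 2 2 2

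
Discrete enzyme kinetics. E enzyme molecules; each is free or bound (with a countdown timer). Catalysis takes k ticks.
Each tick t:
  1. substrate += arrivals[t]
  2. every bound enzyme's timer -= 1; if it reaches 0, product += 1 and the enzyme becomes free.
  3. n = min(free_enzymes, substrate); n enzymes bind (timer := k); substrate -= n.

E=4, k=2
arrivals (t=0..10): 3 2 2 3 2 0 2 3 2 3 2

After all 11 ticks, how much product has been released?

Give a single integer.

Answer: 18

Derivation:
t=0: arr=3 -> substrate=0 bound=3 product=0
t=1: arr=2 -> substrate=1 bound=4 product=0
t=2: arr=2 -> substrate=0 bound=4 product=3
t=3: arr=3 -> substrate=2 bound=4 product=4
t=4: arr=2 -> substrate=1 bound=4 product=7
t=5: arr=0 -> substrate=0 bound=4 product=8
t=6: arr=2 -> substrate=0 bound=3 product=11
t=7: arr=3 -> substrate=1 bound=4 product=12
t=8: arr=2 -> substrate=1 bound=4 product=14
t=9: arr=3 -> substrate=2 bound=4 product=16
t=10: arr=2 -> substrate=2 bound=4 product=18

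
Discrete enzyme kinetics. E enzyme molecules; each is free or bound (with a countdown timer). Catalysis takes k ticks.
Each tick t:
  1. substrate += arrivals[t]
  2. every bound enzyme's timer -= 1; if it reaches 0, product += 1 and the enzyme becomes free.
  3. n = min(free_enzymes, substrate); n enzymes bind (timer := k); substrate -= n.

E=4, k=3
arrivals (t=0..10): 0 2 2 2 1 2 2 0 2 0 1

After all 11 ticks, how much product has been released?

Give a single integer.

t=0: arr=0 -> substrate=0 bound=0 product=0
t=1: arr=2 -> substrate=0 bound=2 product=0
t=2: arr=2 -> substrate=0 bound=4 product=0
t=3: arr=2 -> substrate=2 bound=4 product=0
t=4: arr=1 -> substrate=1 bound=4 product=2
t=5: arr=2 -> substrate=1 bound=4 product=4
t=6: arr=2 -> substrate=3 bound=4 product=4
t=7: arr=0 -> substrate=1 bound=4 product=6
t=8: arr=2 -> substrate=1 bound=4 product=8
t=9: arr=0 -> substrate=1 bound=4 product=8
t=10: arr=1 -> substrate=0 bound=4 product=10

Answer: 10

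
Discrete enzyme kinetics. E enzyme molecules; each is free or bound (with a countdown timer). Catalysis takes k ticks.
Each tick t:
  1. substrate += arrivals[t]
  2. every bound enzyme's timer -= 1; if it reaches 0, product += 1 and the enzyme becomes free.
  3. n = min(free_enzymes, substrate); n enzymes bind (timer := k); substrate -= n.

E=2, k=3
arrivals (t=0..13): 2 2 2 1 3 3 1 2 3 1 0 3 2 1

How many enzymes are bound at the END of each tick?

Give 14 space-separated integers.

Answer: 2 2 2 2 2 2 2 2 2 2 2 2 2 2

Derivation:
t=0: arr=2 -> substrate=0 bound=2 product=0
t=1: arr=2 -> substrate=2 bound=2 product=0
t=2: arr=2 -> substrate=4 bound=2 product=0
t=3: arr=1 -> substrate=3 bound=2 product=2
t=4: arr=3 -> substrate=6 bound=2 product=2
t=5: arr=3 -> substrate=9 bound=2 product=2
t=6: arr=1 -> substrate=8 bound=2 product=4
t=7: arr=2 -> substrate=10 bound=2 product=4
t=8: arr=3 -> substrate=13 bound=2 product=4
t=9: arr=1 -> substrate=12 bound=2 product=6
t=10: arr=0 -> substrate=12 bound=2 product=6
t=11: arr=3 -> substrate=15 bound=2 product=6
t=12: arr=2 -> substrate=15 bound=2 product=8
t=13: arr=1 -> substrate=16 bound=2 product=8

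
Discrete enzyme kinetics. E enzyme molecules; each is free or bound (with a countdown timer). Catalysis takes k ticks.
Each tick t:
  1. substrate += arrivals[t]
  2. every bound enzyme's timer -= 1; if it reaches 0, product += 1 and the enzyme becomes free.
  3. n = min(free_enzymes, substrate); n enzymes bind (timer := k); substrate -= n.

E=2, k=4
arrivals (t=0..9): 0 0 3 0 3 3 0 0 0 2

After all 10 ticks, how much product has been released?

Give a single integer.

Answer: 2

Derivation:
t=0: arr=0 -> substrate=0 bound=0 product=0
t=1: arr=0 -> substrate=0 bound=0 product=0
t=2: arr=3 -> substrate=1 bound=2 product=0
t=3: arr=0 -> substrate=1 bound=2 product=0
t=4: arr=3 -> substrate=4 bound=2 product=0
t=5: arr=3 -> substrate=7 bound=2 product=0
t=6: arr=0 -> substrate=5 bound=2 product=2
t=7: arr=0 -> substrate=5 bound=2 product=2
t=8: arr=0 -> substrate=5 bound=2 product=2
t=9: arr=2 -> substrate=7 bound=2 product=2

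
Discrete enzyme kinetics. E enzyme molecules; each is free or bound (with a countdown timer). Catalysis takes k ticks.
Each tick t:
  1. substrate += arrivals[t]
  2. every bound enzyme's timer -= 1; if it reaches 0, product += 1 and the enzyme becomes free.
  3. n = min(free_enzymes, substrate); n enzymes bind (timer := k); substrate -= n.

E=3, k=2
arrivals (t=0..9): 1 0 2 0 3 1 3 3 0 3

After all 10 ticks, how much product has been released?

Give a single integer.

t=0: arr=1 -> substrate=0 bound=1 product=0
t=1: arr=0 -> substrate=0 bound=1 product=0
t=2: arr=2 -> substrate=0 bound=2 product=1
t=3: arr=0 -> substrate=0 bound=2 product=1
t=4: arr=3 -> substrate=0 bound=3 product=3
t=5: arr=1 -> substrate=1 bound=3 product=3
t=6: arr=3 -> substrate=1 bound=3 product=6
t=7: arr=3 -> substrate=4 bound=3 product=6
t=8: arr=0 -> substrate=1 bound=3 product=9
t=9: arr=3 -> substrate=4 bound=3 product=9

Answer: 9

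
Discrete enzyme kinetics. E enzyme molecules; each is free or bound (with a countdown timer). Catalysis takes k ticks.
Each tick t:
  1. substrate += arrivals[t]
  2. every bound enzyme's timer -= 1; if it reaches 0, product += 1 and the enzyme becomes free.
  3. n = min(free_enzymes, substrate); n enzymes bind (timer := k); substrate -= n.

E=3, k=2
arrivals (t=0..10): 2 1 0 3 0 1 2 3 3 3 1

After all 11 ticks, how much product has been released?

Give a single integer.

Answer: 12

Derivation:
t=0: arr=2 -> substrate=0 bound=2 product=0
t=1: arr=1 -> substrate=0 bound=3 product=0
t=2: arr=0 -> substrate=0 bound=1 product=2
t=3: arr=3 -> substrate=0 bound=3 product=3
t=4: arr=0 -> substrate=0 bound=3 product=3
t=5: arr=1 -> substrate=0 bound=1 product=6
t=6: arr=2 -> substrate=0 bound=3 product=6
t=7: arr=3 -> substrate=2 bound=3 product=7
t=8: arr=3 -> substrate=3 bound=3 product=9
t=9: arr=3 -> substrate=5 bound=3 product=10
t=10: arr=1 -> substrate=4 bound=3 product=12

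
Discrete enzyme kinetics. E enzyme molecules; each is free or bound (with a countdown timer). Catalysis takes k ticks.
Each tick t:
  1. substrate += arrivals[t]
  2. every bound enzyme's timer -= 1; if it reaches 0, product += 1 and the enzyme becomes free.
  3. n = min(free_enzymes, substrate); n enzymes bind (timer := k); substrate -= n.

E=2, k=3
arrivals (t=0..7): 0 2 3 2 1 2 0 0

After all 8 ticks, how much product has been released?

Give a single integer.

t=0: arr=0 -> substrate=0 bound=0 product=0
t=1: arr=2 -> substrate=0 bound=2 product=0
t=2: arr=3 -> substrate=3 bound=2 product=0
t=3: arr=2 -> substrate=5 bound=2 product=0
t=4: arr=1 -> substrate=4 bound=2 product=2
t=5: arr=2 -> substrate=6 bound=2 product=2
t=6: arr=0 -> substrate=6 bound=2 product=2
t=7: arr=0 -> substrate=4 bound=2 product=4

Answer: 4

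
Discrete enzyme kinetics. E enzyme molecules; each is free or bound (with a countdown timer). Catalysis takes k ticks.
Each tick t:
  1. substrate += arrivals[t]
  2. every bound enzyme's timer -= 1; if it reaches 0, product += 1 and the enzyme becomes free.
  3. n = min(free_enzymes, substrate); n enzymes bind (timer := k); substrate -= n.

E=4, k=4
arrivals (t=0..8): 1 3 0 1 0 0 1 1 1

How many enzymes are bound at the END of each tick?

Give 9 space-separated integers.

Answer: 1 4 4 4 4 1 2 3 3

Derivation:
t=0: arr=1 -> substrate=0 bound=1 product=0
t=1: arr=3 -> substrate=0 bound=4 product=0
t=2: arr=0 -> substrate=0 bound=4 product=0
t=3: arr=1 -> substrate=1 bound=4 product=0
t=4: arr=0 -> substrate=0 bound=4 product=1
t=5: arr=0 -> substrate=0 bound=1 product=4
t=6: arr=1 -> substrate=0 bound=2 product=4
t=7: arr=1 -> substrate=0 bound=3 product=4
t=8: arr=1 -> substrate=0 bound=3 product=5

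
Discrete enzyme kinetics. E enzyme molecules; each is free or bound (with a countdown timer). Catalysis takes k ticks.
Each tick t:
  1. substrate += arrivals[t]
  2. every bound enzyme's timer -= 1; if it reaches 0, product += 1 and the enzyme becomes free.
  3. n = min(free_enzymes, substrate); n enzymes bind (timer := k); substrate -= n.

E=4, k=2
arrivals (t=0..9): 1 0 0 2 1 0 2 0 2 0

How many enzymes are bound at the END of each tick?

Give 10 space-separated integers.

t=0: arr=1 -> substrate=0 bound=1 product=0
t=1: arr=0 -> substrate=0 bound=1 product=0
t=2: arr=0 -> substrate=0 bound=0 product=1
t=3: arr=2 -> substrate=0 bound=2 product=1
t=4: arr=1 -> substrate=0 bound=3 product=1
t=5: arr=0 -> substrate=0 bound=1 product=3
t=6: arr=2 -> substrate=0 bound=2 product=4
t=7: arr=0 -> substrate=0 bound=2 product=4
t=8: arr=2 -> substrate=0 bound=2 product=6
t=9: arr=0 -> substrate=0 bound=2 product=6

Answer: 1 1 0 2 3 1 2 2 2 2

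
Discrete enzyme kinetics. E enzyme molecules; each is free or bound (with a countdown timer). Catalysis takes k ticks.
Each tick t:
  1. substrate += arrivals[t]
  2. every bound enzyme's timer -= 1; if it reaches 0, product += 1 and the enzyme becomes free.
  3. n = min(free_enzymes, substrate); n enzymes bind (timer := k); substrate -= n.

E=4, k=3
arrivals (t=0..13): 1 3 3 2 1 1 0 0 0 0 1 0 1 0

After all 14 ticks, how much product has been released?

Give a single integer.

t=0: arr=1 -> substrate=0 bound=1 product=0
t=1: arr=3 -> substrate=0 bound=4 product=0
t=2: arr=3 -> substrate=3 bound=4 product=0
t=3: arr=2 -> substrate=4 bound=4 product=1
t=4: arr=1 -> substrate=2 bound=4 product=4
t=5: arr=1 -> substrate=3 bound=4 product=4
t=6: arr=0 -> substrate=2 bound=4 product=5
t=7: arr=0 -> substrate=0 bound=3 product=8
t=8: arr=0 -> substrate=0 bound=3 product=8
t=9: arr=0 -> substrate=0 bound=2 product=9
t=10: arr=1 -> substrate=0 bound=1 product=11
t=11: arr=0 -> substrate=0 bound=1 product=11
t=12: arr=1 -> substrate=0 bound=2 product=11
t=13: arr=0 -> substrate=0 bound=1 product=12

Answer: 12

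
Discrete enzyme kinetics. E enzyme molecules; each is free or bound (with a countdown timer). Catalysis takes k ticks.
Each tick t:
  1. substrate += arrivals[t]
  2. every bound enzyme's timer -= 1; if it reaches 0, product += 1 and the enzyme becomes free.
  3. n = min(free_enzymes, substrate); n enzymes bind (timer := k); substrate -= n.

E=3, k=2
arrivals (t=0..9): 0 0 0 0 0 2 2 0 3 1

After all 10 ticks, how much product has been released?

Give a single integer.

t=0: arr=0 -> substrate=0 bound=0 product=0
t=1: arr=0 -> substrate=0 bound=0 product=0
t=2: arr=0 -> substrate=0 bound=0 product=0
t=3: arr=0 -> substrate=0 bound=0 product=0
t=4: arr=0 -> substrate=0 bound=0 product=0
t=5: arr=2 -> substrate=0 bound=2 product=0
t=6: arr=2 -> substrate=1 bound=3 product=0
t=7: arr=0 -> substrate=0 bound=2 product=2
t=8: arr=3 -> substrate=1 bound=3 product=3
t=9: arr=1 -> substrate=1 bound=3 product=4

Answer: 4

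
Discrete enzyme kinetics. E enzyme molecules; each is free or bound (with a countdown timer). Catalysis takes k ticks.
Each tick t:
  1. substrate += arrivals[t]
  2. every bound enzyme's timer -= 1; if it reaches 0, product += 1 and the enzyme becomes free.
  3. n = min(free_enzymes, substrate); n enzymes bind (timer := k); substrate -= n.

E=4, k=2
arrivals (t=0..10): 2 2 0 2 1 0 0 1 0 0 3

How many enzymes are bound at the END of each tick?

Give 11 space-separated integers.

Answer: 2 4 2 2 3 1 0 1 1 0 3

Derivation:
t=0: arr=2 -> substrate=0 bound=2 product=0
t=1: arr=2 -> substrate=0 bound=4 product=0
t=2: arr=0 -> substrate=0 bound=2 product=2
t=3: arr=2 -> substrate=0 bound=2 product=4
t=4: arr=1 -> substrate=0 bound=3 product=4
t=5: arr=0 -> substrate=0 bound=1 product=6
t=6: arr=0 -> substrate=0 bound=0 product=7
t=7: arr=1 -> substrate=0 bound=1 product=7
t=8: arr=0 -> substrate=0 bound=1 product=7
t=9: arr=0 -> substrate=0 bound=0 product=8
t=10: arr=3 -> substrate=0 bound=3 product=8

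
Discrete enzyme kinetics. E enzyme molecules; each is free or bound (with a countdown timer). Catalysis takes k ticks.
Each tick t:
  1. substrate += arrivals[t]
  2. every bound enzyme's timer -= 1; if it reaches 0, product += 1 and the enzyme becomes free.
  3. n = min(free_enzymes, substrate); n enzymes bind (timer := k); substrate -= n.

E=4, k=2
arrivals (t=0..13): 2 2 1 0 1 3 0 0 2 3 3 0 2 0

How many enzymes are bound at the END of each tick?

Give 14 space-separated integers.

t=0: arr=2 -> substrate=0 bound=2 product=0
t=1: arr=2 -> substrate=0 bound=4 product=0
t=2: arr=1 -> substrate=0 bound=3 product=2
t=3: arr=0 -> substrate=0 bound=1 product=4
t=4: arr=1 -> substrate=0 bound=1 product=5
t=5: arr=3 -> substrate=0 bound=4 product=5
t=6: arr=0 -> substrate=0 bound=3 product=6
t=7: arr=0 -> substrate=0 bound=0 product=9
t=8: arr=2 -> substrate=0 bound=2 product=9
t=9: arr=3 -> substrate=1 bound=4 product=9
t=10: arr=3 -> substrate=2 bound=4 product=11
t=11: arr=0 -> substrate=0 bound=4 product=13
t=12: arr=2 -> substrate=0 bound=4 product=15
t=13: arr=0 -> substrate=0 bound=2 product=17

Answer: 2 4 3 1 1 4 3 0 2 4 4 4 4 2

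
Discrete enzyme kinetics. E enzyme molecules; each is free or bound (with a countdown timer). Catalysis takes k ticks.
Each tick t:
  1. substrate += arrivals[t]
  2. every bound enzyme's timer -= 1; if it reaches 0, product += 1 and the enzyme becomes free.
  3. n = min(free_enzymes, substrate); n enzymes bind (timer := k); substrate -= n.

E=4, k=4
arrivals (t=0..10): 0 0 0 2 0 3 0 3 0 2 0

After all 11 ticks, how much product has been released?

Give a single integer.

Answer: 4

Derivation:
t=0: arr=0 -> substrate=0 bound=0 product=0
t=1: arr=0 -> substrate=0 bound=0 product=0
t=2: arr=0 -> substrate=0 bound=0 product=0
t=3: arr=2 -> substrate=0 bound=2 product=0
t=4: arr=0 -> substrate=0 bound=2 product=0
t=5: arr=3 -> substrate=1 bound=4 product=0
t=6: arr=0 -> substrate=1 bound=4 product=0
t=7: arr=3 -> substrate=2 bound=4 product=2
t=8: arr=0 -> substrate=2 bound=4 product=2
t=9: arr=2 -> substrate=2 bound=4 product=4
t=10: arr=0 -> substrate=2 bound=4 product=4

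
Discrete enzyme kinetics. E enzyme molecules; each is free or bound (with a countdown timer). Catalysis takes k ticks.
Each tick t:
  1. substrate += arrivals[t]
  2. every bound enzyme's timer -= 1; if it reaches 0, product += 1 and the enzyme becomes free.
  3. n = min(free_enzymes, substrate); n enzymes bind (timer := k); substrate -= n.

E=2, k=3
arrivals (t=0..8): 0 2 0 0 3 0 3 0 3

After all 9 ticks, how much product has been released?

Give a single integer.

Answer: 4

Derivation:
t=0: arr=0 -> substrate=0 bound=0 product=0
t=1: arr=2 -> substrate=0 bound=2 product=0
t=2: arr=0 -> substrate=0 bound=2 product=0
t=3: arr=0 -> substrate=0 bound=2 product=0
t=4: arr=3 -> substrate=1 bound=2 product=2
t=5: arr=0 -> substrate=1 bound=2 product=2
t=6: arr=3 -> substrate=4 bound=2 product=2
t=7: arr=0 -> substrate=2 bound=2 product=4
t=8: arr=3 -> substrate=5 bound=2 product=4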